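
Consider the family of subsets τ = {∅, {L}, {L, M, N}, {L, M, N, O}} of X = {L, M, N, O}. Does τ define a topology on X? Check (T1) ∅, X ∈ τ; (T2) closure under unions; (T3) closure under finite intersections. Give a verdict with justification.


τ IS a topology on X.

Axiom (T1): ∅ ∈ τ? Yes; X ∈ τ? Yes.
Axiom (T2/T3): check pairwise unions and intersections of members of τ.
All pairwise intersections and unions checked — each lies in τ. Therefore τ satisfies (T1), (T2), (T3): it IS a topology on X.


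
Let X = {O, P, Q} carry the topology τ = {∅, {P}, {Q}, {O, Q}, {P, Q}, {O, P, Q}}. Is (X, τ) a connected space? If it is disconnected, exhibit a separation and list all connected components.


(X, τ) is disconnected; components = [{P}, {O, Q}].

Find clopen sets (U ∈ τ with X ∖ U ∈ τ):
  U = ∅, X ∖ U = {O, P, Q} — both open, so U is clopen.
  U = {P}, X ∖ U = {O, Q} — both open, so U is clopen.
  U = {O, Q}, X ∖ U = {P} — both open, so U is clopen.
  U = {O, P, Q}, X ∖ U = ∅ — both open, so U is clopen.
Nontrivial clopen(s) exist: e.g. {O, Q}. So (X, τ) is disconnected.
Compute connected components by grouping points that agree on all clopens:
  component: {P}
  component: {O, Q}


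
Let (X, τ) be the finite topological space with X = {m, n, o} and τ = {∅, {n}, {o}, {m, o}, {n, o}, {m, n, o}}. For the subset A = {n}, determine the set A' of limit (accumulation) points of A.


A' = ∅

For each x ∈ X, list the open sets U ∈ τ with x ∈ U, then check whether U ∩ (A ∖ {x}) ≠ ∅ for every such U.
  x = m: open {m, o} ∋ x has {m, o} ∩ (A ∖ {m}) = ∅, so x is NOT a limit point.
  x = n: open {n} ∋ x has {n} ∩ (A ∖ {n}) = ∅, so x is NOT a limit point.
  x = o: open {o} ∋ x has {o} ∩ (A ∖ {o}) = ∅, so x is NOT a limit point.
Collecting: A' = ∅.


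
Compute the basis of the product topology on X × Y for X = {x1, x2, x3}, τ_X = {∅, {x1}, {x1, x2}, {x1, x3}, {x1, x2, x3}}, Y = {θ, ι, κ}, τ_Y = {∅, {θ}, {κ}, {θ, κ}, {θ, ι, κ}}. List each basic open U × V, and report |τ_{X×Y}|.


Basis B = {∅ × ∅, {x1} × {θ}, {x1} × {κ}, {x1} × {θ, κ}, {x1, x2} × {θ}, {x1, x3} × {θ}, {x1, x2} × {κ}, {x1, x3} × {κ}, {x1} × {θ, ι, κ}, {x1, x2, x3} × {θ}, {x1, x2, x3} × {κ}, {x1, x2} × {θ, κ}, {x1, x3} × {θ, κ}, {x1, x2} × {θ, ι, κ}, {x1, x3} × {θ, ι, κ}, {x1, x2, x3} × {θ, κ}, {x1, x2, x3} × {θ, ι, κ}}; |τ_{X×Y}| = 50.

Enumerate products U × V with U ∈ τ_X, V ∈ τ_Y (deduplicated):
  ∅ × ∅ = {} (∅)
  {x1} × {θ} = {(x1,θ)}
  {x1} × {κ} = {(x1,κ)}
  {x1} × {θ, κ} = {(x1,θ), (x1,κ)}
  {x1, x2} × {θ} = {(x1,θ), (x2,θ)}
  {x1, x3} × {θ} = {(x1,θ), (x3,θ)}
  {x1, x2} × {κ} = {(x1,κ), (x2,κ)}
  {x1, x3} × {κ} = {(x1,κ), (x3,κ)}
  {x1} × {θ, ι, κ} = {(x1,θ), (x1,ι), (x1,κ)}
  {x1, x2, x3} × {θ} = {(x1,θ), (x2,θ), (x3,θ)}
  {x1, x2, x3} × {κ} = {(x1,κ), (x2,κ), (x3,κ)}
  {x1, x2} × {θ, κ} = {(x1,θ), (x1,κ), (x2,θ), (x2,κ)}
  {x1, x3} × {θ, κ} = {(x1,θ), (x1,κ), (x3,θ), (x3,κ)}
  {x1, x2} × {θ, ι, κ} = {(x1,θ), (x1,ι), (x1,κ), (x2,θ), (x2,ι), (x2,κ)}
  {x1, x3} × {θ, ι, κ} = {(x1,θ), (x1,ι), (x1,κ), (x3,θ), (x3,ι), (x3,κ)}
  {x1, x2, x3} × {θ, κ} = {(x1,θ), (x1,κ), (x2,θ), (x2,κ), (x3,θ), (x3,κ)}
  {x1, x2, x3} × {θ, ι, κ} = {(x1,θ), (x1,ι), (x1,κ), (x2,θ), (x2,ι), (x2,κ), (x3,θ), (x3,ι), (x3,κ)}
These 17 distinct sets form the basis B.
Close under arbitrary unions to get τ_{X×Y}; counting gives |τ_{X×Y}| = 50.


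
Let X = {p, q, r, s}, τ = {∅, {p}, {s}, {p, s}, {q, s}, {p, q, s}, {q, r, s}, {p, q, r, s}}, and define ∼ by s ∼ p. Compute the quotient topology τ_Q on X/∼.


X/∼ = {[p=s], [q], [r]}; |τ_Q| = 4.

Equivalence classes: [p=s], [q], [r].
Quotient map π: X → X/∼ sends p ↦ [p=s], q ↦ [q], r ↦ [r], s ↦ [p=s].
For each subset V ⊆ X/∼, compute π^{-1}(V) ⊆ X and check whether π^{-1}(V) ∈ τ. V is open in τ_Q iff π^{-1}(V) ∈ τ.
  V = {}: π^{-1}(V) = ∅ ∈ τ ✓.
  V = {[p=s]}: π^{-1}(V) = {p, s} ∈ τ ✓.
  V = {[q]}: π^{-1}(V) = {q} ∉ τ ✗.
  V = {[p=s], [q]}: π^{-1}(V) = {p, q, s} ∈ τ ✓.
  V = {[r]}: π^{-1}(V) = {r} ∉ τ ✗.
  V = {[p=s], [r]}: π^{-1}(V) = {p, r, s} ∉ τ ✗.
  V = {[q], [r]}: π^{-1}(V) = {q, r} ∉ τ ✗.
  V = {[p=s], [q], [r]}: π^{-1}(V) = {p, q, r, s} ∈ τ ✓.
Open sets in the quotient: τ_Q = {{}, {[p=s]}, {[p=s], [q]}, {[p=s], [q], [r]}} (4 elements).


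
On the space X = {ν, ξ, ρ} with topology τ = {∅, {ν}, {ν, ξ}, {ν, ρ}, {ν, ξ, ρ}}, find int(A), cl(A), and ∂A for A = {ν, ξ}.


int(A) = {ν, ξ}, cl(A) = {ν, ξ, ρ}, ∂A = {ρ}.

Closed sets in (X, τ) are complements of opens:
  closed(X, τ) = {∅, {ξ}, {ρ}, {ξ, ρ}, {ν, ξ, ρ}}.
int(A) = ⋃ {U ∈ τ : U ⊆ A}. Opens contained in A: ∅, {ν}, {ν, ξ}.
Taking the union of these: int(A) = {ν, ξ}.
cl(A) = ⋂ {C closed : A ⊆ C}. Closed sets containing A: {ν, ξ, ρ}.
Intersecting these: cl(A) = {ν, ξ, ρ}.
∂A = cl(A) ∖ int(A) = {ν, ξ, ρ} ∖ {ν, ξ} = {ρ}.


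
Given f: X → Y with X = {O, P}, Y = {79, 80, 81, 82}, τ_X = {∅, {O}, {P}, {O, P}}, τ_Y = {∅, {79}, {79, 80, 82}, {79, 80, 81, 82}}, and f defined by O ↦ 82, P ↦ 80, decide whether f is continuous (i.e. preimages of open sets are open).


f IS continuous.

Compute f^{-1}(U) for each U ∈ τ_Y:
  U = ∅: f^{-1}(U) = ∅ ∈ τ_X ✓.
  U = {79}: f^{-1}(U) = ∅ ∈ τ_X ✓.
  U = {79, 80, 82}: f^{-1}(U) = {O, P} ∈ τ_X ✓.
  U = {79, 80, 81, 82}: f^{-1}(U) = {O, P} ∈ τ_X ✓.
Every preimage lies in τ_X, so f IS continuous.


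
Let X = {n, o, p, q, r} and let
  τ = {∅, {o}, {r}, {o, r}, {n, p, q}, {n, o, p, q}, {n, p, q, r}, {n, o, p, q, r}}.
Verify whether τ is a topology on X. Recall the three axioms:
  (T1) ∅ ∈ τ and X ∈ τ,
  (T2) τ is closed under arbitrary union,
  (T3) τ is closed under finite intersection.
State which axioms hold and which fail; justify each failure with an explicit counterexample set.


τ IS a topology on X.

Axiom (T1): ∅ ∈ τ? Yes; X ∈ τ? Yes.
Axiom (T2/T3): check pairwise unions and intersections of members of τ.
All pairwise intersections and unions checked — each lies in τ. Therefore τ satisfies (T1), (T2), (T3): it IS a topology on X.


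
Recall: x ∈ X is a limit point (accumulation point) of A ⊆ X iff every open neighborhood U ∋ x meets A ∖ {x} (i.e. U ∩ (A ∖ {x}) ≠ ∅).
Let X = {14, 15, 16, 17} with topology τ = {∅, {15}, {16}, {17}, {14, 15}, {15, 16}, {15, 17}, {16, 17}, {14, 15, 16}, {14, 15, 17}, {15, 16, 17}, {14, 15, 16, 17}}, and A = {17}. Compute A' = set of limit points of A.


A' = ∅

For each x ∈ X, list the open sets U ∈ τ with x ∈ U, then check whether U ∩ (A ∖ {x}) ≠ ∅ for every such U.
  x = 14: open {14, 15} ∋ x has {14, 15} ∩ (A ∖ {14}) = ∅, so x is NOT a limit point.
  x = 15: open {15} ∋ x has {15} ∩ (A ∖ {15}) = ∅, so x is NOT a limit point.
  x = 16: open {16} ∋ x has {16} ∩ (A ∖ {16}) = ∅, so x is NOT a limit point.
  x = 17: open {17} ∋ x has {17} ∩ (A ∖ {17}) = ∅, so x is NOT a limit point.
Collecting: A' = ∅.


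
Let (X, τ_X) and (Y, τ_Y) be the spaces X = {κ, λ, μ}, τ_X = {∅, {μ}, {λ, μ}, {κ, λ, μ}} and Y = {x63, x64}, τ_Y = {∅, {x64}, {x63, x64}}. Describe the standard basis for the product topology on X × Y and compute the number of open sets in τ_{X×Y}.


Basis B = {∅ × ∅, {μ} × {x64}, {λ, μ} × {x64}, {μ} × {x63, x64}, {κ, λ, μ} × {x64}, {λ, μ} × {x63, x64}, {κ, λ, μ} × {x63, x64}}; |τ_{X×Y}| = 10.

Enumerate products U × V with U ∈ τ_X, V ∈ τ_Y (deduplicated):
  ∅ × ∅ = {} (∅)
  {μ} × {x64} = {(μ,x64)}
  {λ, μ} × {x64} = {(λ,x64), (μ,x64)}
  {μ} × {x63, x64} = {(μ,x63), (μ,x64)}
  {κ, λ, μ} × {x64} = {(κ,x64), (λ,x64), (μ,x64)}
  {λ, μ} × {x63, x64} = {(λ,x63), (λ,x64), (μ,x63), (μ,x64)}
  {κ, λ, μ} × {x63, x64} = {(κ,x63), (κ,x64), (λ,x63), (λ,x64), (μ,x63), (μ,x64)}
These 7 distinct sets form the basis B.
Close under arbitrary unions to get τ_{X×Y}; counting gives |τ_{X×Y}| = 10.


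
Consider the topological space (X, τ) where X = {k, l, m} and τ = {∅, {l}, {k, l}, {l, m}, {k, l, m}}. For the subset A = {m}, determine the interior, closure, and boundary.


int(A) = ∅, cl(A) = {m}, ∂A = {m}.

Closed sets in (X, τ) are complements of opens:
  closed(X, τ) = {∅, {k}, {m}, {k, m}, {k, l, m}}.
int(A) = ⋃ {U ∈ τ : U ⊆ A}. Opens contained in A: ∅.
Taking the union of these: int(A) = ∅.
cl(A) = ⋂ {C closed : A ⊆ C}. Closed sets containing A: {m}, {k, m}, {k, l, m}.
Intersecting these: cl(A) = {m}.
∂A = cl(A) ∖ int(A) = {m} ∖ ∅ = {m}.


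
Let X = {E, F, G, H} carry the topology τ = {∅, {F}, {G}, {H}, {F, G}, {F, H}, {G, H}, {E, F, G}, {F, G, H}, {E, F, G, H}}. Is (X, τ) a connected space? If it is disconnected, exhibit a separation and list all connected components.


(X, τ) is disconnected; components = [{H}, {E, F, G}].

Find clopen sets (U ∈ τ with X ∖ U ∈ τ):
  U = ∅, X ∖ U = {E, F, G, H} — both open, so U is clopen.
  U = {H}, X ∖ U = {E, F, G} — both open, so U is clopen.
  U = {E, F, G}, X ∖ U = {H} — both open, so U is clopen.
  U = {E, F, G, H}, X ∖ U = ∅ — both open, so U is clopen.
Nontrivial clopen(s) exist: e.g. {H}. So (X, τ) is disconnected.
Compute connected components by grouping points that agree on all clopens:
  component: {H}
  component: {E, F, G}


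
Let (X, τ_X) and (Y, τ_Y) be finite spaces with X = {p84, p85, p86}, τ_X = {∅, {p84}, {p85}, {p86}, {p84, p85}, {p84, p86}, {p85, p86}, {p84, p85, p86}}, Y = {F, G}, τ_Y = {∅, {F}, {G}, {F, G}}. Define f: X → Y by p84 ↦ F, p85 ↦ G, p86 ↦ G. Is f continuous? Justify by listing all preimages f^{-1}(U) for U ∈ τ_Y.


f IS continuous.

Compute f^{-1}(U) for each U ∈ τ_Y:
  U = ∅: f^{-1}(U) = ∅ ∈ τ_X ✓.
  U = {F}: f^{-1}(U) = {p84} ∈ τ_X ✓.
  U = {G}: f^{-1}(U) = {p85, p86} ∈ τ_X ✓.
  U = {F, G}: f^{-1}(U) = {p84, p85, p86} ∈ τ_X ✓.
Every preimage lies in τ_X, so f IS continuous.


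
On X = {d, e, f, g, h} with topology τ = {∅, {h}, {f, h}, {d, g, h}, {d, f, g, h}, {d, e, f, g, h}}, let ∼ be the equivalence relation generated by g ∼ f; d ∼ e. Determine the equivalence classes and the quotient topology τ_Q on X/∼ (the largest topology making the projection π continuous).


X/∼ = {[d=e], [f=g], [h]}; |τ_Q| = 3.

Equivalence classes: [d=e], [f=g], [h].
Quotient map π: X → X/∼ sends d ↦ [d=e], e ↦ [d=e], f ↦ [f=g], g ↦ [f=g], h ↦ [h].
For each subset V ⊆ X/∼, compute π^{-1}(V) ⊆ X and check whether π^{-1}(V) ∈ τ. V is open in τ_Q iff π^{-1}(V) ∈ τ.
  V = {}: π^{-1}(V) = ∅ ∈ τ ✓.
  V = {[d=e]}: π^{-1}(V) = {d, e} ∉ τ ✗.
  V = {[f=g]}: π^{-1}(V) = {f, g} ∉ τ ✗.
  V = {[d=e], [f=g]}: π^{-1}(V) = {d, e, f, g} ∉ τ ✗.
  V = {[h]}: π^{-1}(V) = {h} ∈ τ ✓.
  V = {[d=e], [h]}: π^{-1}(V) = {d, e, h} ∉ τ ✗.
  V = {[f=g], [h]}: π^{-1}(V) = {f, g, h} ∉ τ ✗.
  V = {[d=e], [f=g], [h]}: π^{-1}(V) = {d, e, f, g, h} ∈ τ ✓.
Open sets in the quotient: τ_Q = {{}, {[h]}, {[d=e], [f=g], [h]}} (3 elements).


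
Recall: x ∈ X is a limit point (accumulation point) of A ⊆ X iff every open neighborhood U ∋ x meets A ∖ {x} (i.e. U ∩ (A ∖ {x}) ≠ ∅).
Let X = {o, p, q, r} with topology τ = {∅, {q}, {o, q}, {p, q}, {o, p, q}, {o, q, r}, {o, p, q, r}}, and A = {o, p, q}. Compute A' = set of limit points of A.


A' = {o, p, r}

For each x ∈ X, list the open sets U ∈ τ with x ∈ U, then check whether U ∩ (A ∖ {x}) ≠ ∅ for every such U.
  x = o: opens ∋ x are {o, q}, {o, p, q}, {o, q, r}, {o, p, q, r}; each meets A ∖ {o}, so x IS a limit point.
  x = p: opens ∋ x are {p, q}, {o, p, q}, {o, p, q, r}; each meets A ∖ {p}, so x IS a limit point.
  x = q: open {q} ∋ x has {q} ∩ (A ∖ {q}) = ∅, so x is NOT a limit point.
  x = r: opens ∋ x are {o, q, r}, {o, p, q, r}; each meets A ∖ {r}, so x IS a limit point.
Collecting: A' = {o, p, r}.


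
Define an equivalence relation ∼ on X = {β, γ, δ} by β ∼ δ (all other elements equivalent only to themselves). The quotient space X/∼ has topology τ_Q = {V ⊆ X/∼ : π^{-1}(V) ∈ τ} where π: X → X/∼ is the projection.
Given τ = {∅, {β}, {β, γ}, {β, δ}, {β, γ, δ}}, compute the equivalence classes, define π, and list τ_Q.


X/∼ = {[β=δ], [γ]}; |τ_Q| = 3.

Equivalence classes: [β=δ], [γ].
Quotient map π: X → X/∼ sends β ↦ [β=δ], γ ↦ [γ], δ ↦ [β=δ].
For each subset V ⊆ X/∼, compute π^{-1}(V) ⊆ X and check whether π^{-1}(V) ∈ τ. V is open in τ_Q iff π^{-1}(V) ∈ τ.
  V = {}: π^{-1}(V) = ∅ ∈ τ ✓.
  V = {[β=δ]}: π^{-1}(V) = {β, δ} ∈ τ ✓.
  V = {[γ]}: π^{-1}(V) = {γ} ∉ τ ✗.
  V = {[β=δ], [γ]}: π^{-1}(V) = {β, γ, δ} ∈ τ ✓.
Open sets in the quotient: τ_Q = {{}, {[β=δ]}, {[β=δ], [γ]}} (3 elements).


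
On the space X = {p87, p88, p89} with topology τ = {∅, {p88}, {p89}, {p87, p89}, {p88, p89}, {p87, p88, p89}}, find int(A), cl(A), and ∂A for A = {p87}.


int(A) = ∅, cl(A) = {p87}, ∂A = {p87}.

Closed sets in (X, τ) are complements of opens:
  closed(X, τ) = {∅, {p87}, {p88}, {p87, p88}, {p87, p89}, {p87, p88, p89}}.
int(A) = ⋃ {U ∈ τ : U ⊆ A}. Opens contained in A: ∅.
Taking the union of these: int(A) = ∅.
cl(A) = ⋂ {C closed : A ⊆ C}. Closed sets containing A: {p87}, {p87, p88}, {p87, p89}, {p87, p88, p89}.
Intersecting these: cl(A) = {p87}.
∂A = cl(A) ∖ int(A) = {p87} ∖ ∅ = {p87}.


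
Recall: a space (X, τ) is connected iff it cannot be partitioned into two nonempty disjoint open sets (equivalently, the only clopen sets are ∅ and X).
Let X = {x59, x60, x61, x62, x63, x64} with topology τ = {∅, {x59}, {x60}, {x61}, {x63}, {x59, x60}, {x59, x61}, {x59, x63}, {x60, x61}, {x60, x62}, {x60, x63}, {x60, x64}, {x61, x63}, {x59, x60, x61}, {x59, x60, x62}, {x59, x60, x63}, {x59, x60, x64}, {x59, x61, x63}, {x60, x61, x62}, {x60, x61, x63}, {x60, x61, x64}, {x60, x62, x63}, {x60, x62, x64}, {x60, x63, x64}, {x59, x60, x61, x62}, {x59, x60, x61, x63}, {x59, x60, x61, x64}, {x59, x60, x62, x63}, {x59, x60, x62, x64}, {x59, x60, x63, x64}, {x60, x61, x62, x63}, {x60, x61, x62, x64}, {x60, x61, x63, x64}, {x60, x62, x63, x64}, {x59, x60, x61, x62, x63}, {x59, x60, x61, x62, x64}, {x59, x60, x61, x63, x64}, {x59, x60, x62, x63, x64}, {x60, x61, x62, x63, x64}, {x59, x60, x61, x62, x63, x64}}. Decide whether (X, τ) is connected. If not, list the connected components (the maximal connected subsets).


(X, τ) is disconnected; components = [{x59}, {x61}, {x63}, {x60, x62, x64}].

Find clopen sets (U ∈ τ with X ∖ U ∈ τ):
  U = ∅, X ∖ U = {x59, x60, x61, x62, x63, x64} — both open, so U is clopen.
  U = {x59}, X ∖ U = {x60, x61, x62, x63, x64} — both open, so U is clopen.
  U = {x61}, X ∖ U = {x59, x60, x62, x63, x64} — both open, so U is clopen.
  U = {x63}, X ∖ U = {x59, x60, x61, x62, x64} — both open, so U is clopen.
  U = {x59, x61}, X ∖ U = {x60, x62, x63, x64} — both open, so U is clopen.
  U = {x59, x63}, X ∖ U = {x60, x61, x62, x64} — both open, so U is clopen.
  U = {x61, x63}, X ∖ U = {x59, x60, x62, x64} — both open, so U is clopen.
  U = {x59, x61, x63}, X ∖ U = {x60, x62, x64} — both open, so U is clopen.
  U = {x60, x62, x64}, X ∖ U = {x59, x61, x63} — both open, so U is clopen.
  U = {x59, x60, x62, x64}, X ∖ U = {x61, x63} — both open, so U is clopen.
  U = {x60, x61, x62, x64}, X ∖ U = {x59, x63} — both open, so U is clopen.
  U = {x60, x62, x63, x64}, X ∖ U = {x59, x61} — both open, so U is clopen.
  U = {x59, x60, x61, x62, x64}, X ∖ U = {x63} — both open, so U is clopen.
  U = {x59, x60, x62, x63, x64}, X ∖ U = {x61} — both open, so U is clopen.
  U = {x60, x61, x62, x63, x64}, X ∖ U = {x59} — both open, so U is clopen.
  U = {x59, x60, x61, x62, x63, x64}, X ∖ U = ∅ — both open, so U is clopen.
Nontrivial clopen(s) exist: e.g. {x60, x61, x62, x64}. So (X, τ) is disconnected.
Compute connected components by grouping points that agree on all clopens:
  component: {x59}
  component: {x61}
  component: {x63}
  component: {x60, x62, x64}


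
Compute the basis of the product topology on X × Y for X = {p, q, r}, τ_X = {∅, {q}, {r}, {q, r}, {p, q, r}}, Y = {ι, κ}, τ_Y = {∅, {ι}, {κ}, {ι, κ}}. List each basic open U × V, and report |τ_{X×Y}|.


Basis B = {∅ × ∅, {q} × {ι}, {q} × {κ}, {r} × {ι}, {r} × {κ}, {q} × {ι, κ}, {q, r} × {ι}, {q, r} × {κ}, {r} × {ι, κ}, {p, q, r} × {ι}, {p, q, r} × {κ}, {q, r} × {ι, κ}, {p, q, r} × {ι, κ}}; |τ_{X×Y}| = 25.

Enumerate products U × V with U ∈ τ_X, V ∈ τ_Y (deduplicated):
  ∅ × ∅ = {} (∅)
  {q} × {ι} = {(q,ι)}
  {q} × {κ} = {(q,κ)}
  {r} × {ι} = {(r,ι)}
  {r} × {κ} = {(r,κ)}
  {q} × {ι, κ} = {(q,ι), (q,κ)}
  {q, r} × {ι} = {(q,ι), (r,ι)}
  {q, r} × {κ} = {(q,κ), (r,κ)}
  {r} × {ι, κ} = {(r,ι), (r,κ)}
  {p, q, r} × {ι} = {(p,ι), (q,ι), (r,ι)}
  {p, q, r} × {κ} = {(p,κ), (q,κ), (r,κ)}
  {q, r} × {ι, κ} = {(q,ι), (q,κ), (r,ι), (r,κ)}
  {p, q, r} × {ι, κ} = {(p,ι), (p,κ), (q,ι), (q,κ), (r,ι), (r,κ)}
These 13 distinct sets form the basis B.
Close under arbitrary unions to get τ_{X×Y}; counting gives |τ_{X×Y}| = 25.


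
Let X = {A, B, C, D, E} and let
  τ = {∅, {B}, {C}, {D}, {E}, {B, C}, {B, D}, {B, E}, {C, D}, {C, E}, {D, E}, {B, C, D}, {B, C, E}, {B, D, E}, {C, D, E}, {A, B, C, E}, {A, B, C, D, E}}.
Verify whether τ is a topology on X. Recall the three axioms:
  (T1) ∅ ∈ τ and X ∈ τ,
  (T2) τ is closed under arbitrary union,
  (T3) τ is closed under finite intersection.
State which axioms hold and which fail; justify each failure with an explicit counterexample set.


τ is NOT a topology on X.

Axiom (T1): ∅ ∈ τ? Yes; X ∈ τ? Yes.
Axiom (T2/T3): check pairwise unions and intersections of members of τ.
Counterexample for (T2): {B} ∪ {C, D, E} = {B, C, D, E} ∉ τ. Therefore τ is NOT a topology.


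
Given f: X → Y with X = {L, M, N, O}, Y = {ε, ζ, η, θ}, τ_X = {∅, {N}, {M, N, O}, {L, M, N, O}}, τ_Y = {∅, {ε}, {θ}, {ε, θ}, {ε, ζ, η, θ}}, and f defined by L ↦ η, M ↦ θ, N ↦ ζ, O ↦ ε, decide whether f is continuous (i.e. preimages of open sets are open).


f is NOT continuous.

Compute f^{-1}(U) for each U ∈ τ_Y:
  U = ∅: f^{-1}(U) = ∅ ∈ τ_X ✓.
  U = {ε}: f^{-1}(U) = {O} ∉ τ_X ✗.
  U = {θ}: f^{-1}(U) = {M} ∉ τ_X ✗.
  U = {ε, θ}: f^{-1}(U) = {M, O} ∉ τ_X ✗.
  U = {ε, ζ, η, θ}: f^{-1}(U) = {L, M, N, O} ∈ τ_X ✓.
Found U = {ε} with f^{-1}(U) = {O} not in τ_X. Therefore f is NOT continuous.


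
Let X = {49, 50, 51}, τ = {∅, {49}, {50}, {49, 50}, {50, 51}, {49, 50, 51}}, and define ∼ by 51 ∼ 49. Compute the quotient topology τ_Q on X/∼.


X/∼ = {[49=51], [50]}; |τ_Q| = 3.

Equivalence classes: [49=51], [50].
Quotient map π: X → X/∼ sends 49 ↦ [49=51], 50 ↦ [50], 51 ↦ [49=51].
For each subset V ⊆ X/∼, compute π^{-1}(V) ⊆ X and check whether π^{-1}(V) ∈ τ. V is open in τ_Q iff π^{-1}(V) ∈ τ.
  V = {}: π^{-1}(V) = ∅ ∈ τ ✓.
  V = {[49=51]}: π^{-1}(V) = {49, 51} ∉ τ ✗.
  V = {[50]}: π^{-1}(V) = {50} ∈ τ ✓.
  V = {[49=51], [50]}: π^{-1}(V) = {49, 50, 51} ∈ τ ✓.
Open sets in the quotient: τ_Q = {{}, {[50]}, {[49=51], [50]}} (3 elements).


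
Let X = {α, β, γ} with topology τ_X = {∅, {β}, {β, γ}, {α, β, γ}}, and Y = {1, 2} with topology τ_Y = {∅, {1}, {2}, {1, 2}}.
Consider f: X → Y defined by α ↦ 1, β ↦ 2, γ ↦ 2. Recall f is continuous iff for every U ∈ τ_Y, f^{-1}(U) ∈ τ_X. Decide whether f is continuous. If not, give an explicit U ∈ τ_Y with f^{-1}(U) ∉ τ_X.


f is NOT continuous.

Compute f^{-1}(U) for each U ∈ τ_Y:
  U = ∅: f^{-1}(U) = ∅ ∈ τ_X ✓.
  U = {1}: f^{-1}(U) = {α} ∉ τ_X ✗.
  U = {2}: f^{-1}(U) = {β, γ} ∈ τ_X ✓.
  U = {1, 2}: f^{-1}(U) = {α, β, γ} ∈ τ_X ✓.
Found U = {1} with f^{-1}(U) = {α} not in τ_X. Therefore f is NOT continuous.


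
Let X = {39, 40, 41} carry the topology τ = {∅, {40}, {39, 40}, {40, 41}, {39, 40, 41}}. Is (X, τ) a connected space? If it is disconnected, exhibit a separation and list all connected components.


(X, τ) is connected.

Find clopen sets (U ∈ τ with X ∖ U ∈ τ):
  U = ∅, X ∖ U = {39, 40, 41} — both open, so U is clopen.
  U = {39, 40, 41}, X ∖ U = ∅ — both open, so U is clopen.
Only trivial clopens (∅ and X) exist, so (X, τ) is connected.
Compute connected components by grouping points that agree on all clopens:
  component: {39, 40, 41}


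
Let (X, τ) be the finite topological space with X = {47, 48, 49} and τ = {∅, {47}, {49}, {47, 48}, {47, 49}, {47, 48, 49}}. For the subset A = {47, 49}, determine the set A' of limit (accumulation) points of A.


A' = {48}

For each x ∈ X, list the open sets U ∈ τ with x ∈ U, then check whether U ∩ (A ∖ {x}) ≠ ∅ for every such U.
  x = 47: open {47} ∋ x has {47} ∩ (A ∖ {47}) = ∅, so x is NOT a limit point.
  x = 48: opens ∋ x are {47, 48}, {47, 48, 49}; each meets A ∖ {48}, so x IS a limit point.
  x = 49: open {49} ∋ x has {49} ∩ (A ∖ {49}) = ∅, so x is NOT a limit point.
Collecting: A' = {48}.


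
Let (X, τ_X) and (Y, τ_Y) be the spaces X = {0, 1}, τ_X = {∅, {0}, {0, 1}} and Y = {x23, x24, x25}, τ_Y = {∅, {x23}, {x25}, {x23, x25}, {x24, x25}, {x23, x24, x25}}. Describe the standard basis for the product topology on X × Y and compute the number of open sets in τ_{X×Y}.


Basis B = {∅ × ∅, {0} × {x23}, {0} × {x25}, {0} × {x23, x25}, {0, 1} × {x23}, {0} × {x24, x25}, {0, 1} × {x25}, {0} × {x23, x24, x25}, {0, 1} × {x23, x25}, {0, 1} × {x24, x25}, {0, 1} × {x23, x24, x25}}; |τ_{X×Y}| = 18.

Enumerate products U × V with U ∈ τ_X, V ∈ τ_Y (deduplicated):
  ∅ × ∅ = {} (∅)
  {0} × {x23} = {(0,x23)}
  {0} × {x25} = {(0,x25)}
  {0} × {x23, x25} = {(0,x23), (0,x25)}
  {0, 1} × {x23} = {(0,x23), (1,x23)}
  {0} × {x24, x25} = {(0,x24), (0,x25)}
  {0, 1} × {x25} = {(0,x25), (1,x25)}
  {0} × {x23, x24, x25} = {(0,x23), (0,x24), (0,x25)}
  {0, 1} × {x23, x25} = {(0,x23), (0,x25), (1,x23), (1,x25)}
  {0, 1} × {x24, x25} = {(0,x24), (0,x25), (1,x24), (1,x25)}
  {0, 1} × {x23, x24, x25} = {(0,x23), (0,x24), (0,x25), (1,x23), (1,x24), (1,x25)}
These 11 distinct sets form the basis B.
Close under arbitrary unions to get τ_{X×Y}; counting gives |τ_{X×Y}| = 18.


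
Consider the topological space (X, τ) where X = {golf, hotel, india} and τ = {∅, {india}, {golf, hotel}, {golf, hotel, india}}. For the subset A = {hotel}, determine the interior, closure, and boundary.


int(A) = ∅, cl(A) = {golf, hotel}, ∂A = {golf, hotel}.

Closed sets in (X, τ) are complements of opens:
  closed(X, τ) = {∅, {india}, {golf, hotel}, {golf, hotel, india}}.
int(A) = ⋃ {U ∈ τ : U ⊆ A}. Opens contained in A: ∅.
Taking the union of these: int(A) = ∅.
cl(A) = ⋂ {C closed : A ⊆ C}. Closed sets containing A: {golf, hotel}, {golf, hotel, india}.
Intersecting these: cl(A) = {golf, hotel}.
∂A = cl(A) ∖ int(A) = {golf, hotel} ∖ ∅ = {golf, hotel}.


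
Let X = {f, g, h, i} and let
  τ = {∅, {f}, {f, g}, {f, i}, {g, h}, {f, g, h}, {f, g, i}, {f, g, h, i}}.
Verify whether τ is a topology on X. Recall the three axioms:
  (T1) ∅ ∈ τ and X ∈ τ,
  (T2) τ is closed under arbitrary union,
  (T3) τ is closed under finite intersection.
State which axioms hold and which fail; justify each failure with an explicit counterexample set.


τ is NOT a topology on X.

Axiom (T1): ∅ ∈ τ? Yes; X ∈ τ? Yes.
Axiom (T2/T3): check pairwise unions and intersections of members of τ.
Counterexample for (T3): {f, g} ∩ {g, h} = {g} ∉ τ. Therefore τ is NOT a topology.


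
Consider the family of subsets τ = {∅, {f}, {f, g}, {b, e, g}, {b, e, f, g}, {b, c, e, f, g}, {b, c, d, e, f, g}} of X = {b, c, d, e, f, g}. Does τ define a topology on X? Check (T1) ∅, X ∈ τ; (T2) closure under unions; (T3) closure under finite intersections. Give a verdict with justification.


τ is NOT a topology on X.

Axiom (T1): ∅ ∈ τ? Yes; X ∈ τ? Yes.
Axiom (T2/T3): check pairwise unions and intersections of members of τ.
Counterexample for (T3): {f, g} ∩ {b, e, g} = {g} ∉ τ. Therefore τ is NOT a topology.


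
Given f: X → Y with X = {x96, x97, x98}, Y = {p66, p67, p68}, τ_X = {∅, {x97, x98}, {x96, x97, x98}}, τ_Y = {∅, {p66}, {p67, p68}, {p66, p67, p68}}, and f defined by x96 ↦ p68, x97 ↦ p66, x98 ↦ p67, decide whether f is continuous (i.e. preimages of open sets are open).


f is NOT continuous.

Compute f^{-1}(U) for each U ∈ τ_Y:
  U = ∅: f^{-1}(U) = ∅ ∈ τ_X ✓.
  U = {p66}: f^{-1}(U) = {x97} ∉ τ_X ✗.
  U = {p67, p68}: f^{-1}(U) = {x96, x98} ∉ τ_X ✗.
  U = {p66, p67, p68}: f^{-1}(U) = {x96, x97, x98} ∈ τ_X ✓.
Found U = {p66} with f^{-1}(U) = {x97} not in τ_X. Therefore f is NOT continuous.


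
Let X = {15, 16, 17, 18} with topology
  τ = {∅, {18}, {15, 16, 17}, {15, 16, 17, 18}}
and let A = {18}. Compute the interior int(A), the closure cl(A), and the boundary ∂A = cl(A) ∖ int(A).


int(A) = {18}, cl(A) = {18}, ∂A = ∅.

Closed sets in (X, τ) are complements of opens:
  closed(X, τ) = {∅, {18}, {15, 16, 17}, {15, 16, 17, 18}}.
int(A) = ⋃ {U ∈ τ : U ⊆ A}. Opens contained in A: ∅, {18}.
Taking the union of these: int(A) = {18}.
cl(A) = ⋂ {C closed : A ⊆ C}. Closed sets containing A: {18}, {15, 16, 17, 18}.
Intersecting these: cl(A) = {18}.
∂A = cl(A) ∖ int(A) = {18} ∖ {18} = ∅.


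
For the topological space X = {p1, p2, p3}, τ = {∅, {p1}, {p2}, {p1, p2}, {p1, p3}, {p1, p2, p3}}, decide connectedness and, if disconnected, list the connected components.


(X, τ) is disconnected; components = [{p2}, {p1, p3}].

Find clopen sets (U ∈ τ with X ∖ U ∈ τ):
  U = ∅, X ∖ U = {p1, p2, p3} — both open, so U is clopen.
  U = {p2}, X ∖ U = {p1, p3} — both open, so U is clopen.
  U = {p1, p3}, X ∖ U = {p2} — both open, so U is clopen.
  U = {p1, p2, p3}, X ∖ U = ∅ — both open, so U is clopen.
Nontrivial clopen(s) exist: e.g. {p2}. So (X, τ) is disconnected.
Compute connected components by grouping points that agree on all clopens:
  component: {p2}
  component: {p1, p3}


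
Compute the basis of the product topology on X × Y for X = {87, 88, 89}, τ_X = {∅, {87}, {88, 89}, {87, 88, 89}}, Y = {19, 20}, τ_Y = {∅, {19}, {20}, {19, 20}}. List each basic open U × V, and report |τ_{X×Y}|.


Basis B = {∅ × ∅, {87} × {19}, {87} × {20}, {87} × {19, 20}, {88, 89} × {19}, {88, 89} × {20}, {87, 88, 89} × {19}, {87, 88, 89} × {20}, {88, 89} × {19, 20}, {87, 88, 89} × {19, 20}}; |τ_{X×Y}| = 16.

Enumerate products U × V with U ∈ τ_X, V ∈ τ_Y (deduplicated):
  ∅ × ∅ = {} (∅)
  {87} × {19} = {(87,19)}
  {87} × {20} = {(87,20)}
  {87} × {19, 20} = {(87,19), (87,20)}
  {88, 89} × {19} = {(88,19), (89,19)}
  {88, 89} × {20} = {(88,20), (89,20)}
  {87, 88, 89} × {19} = {(87,19), (88,19), (89,19)}
  {87, 88, 89} × {20} = {(87,20), (88,20), (89,20)}
  {88, 89} × {19, 20} = {(88,19), (88,20), (89,19), (89,20)}
  {87, 88, 89} × {19, 20} = {(87,19), (87,20), (88,19), (88,20), (89,19), (89,20)}
These 10 distinct sets form the basis B.
Close under arbitrary unions to get τ_{X×Y}; counting gives |τ_{X×Y}| = 16.


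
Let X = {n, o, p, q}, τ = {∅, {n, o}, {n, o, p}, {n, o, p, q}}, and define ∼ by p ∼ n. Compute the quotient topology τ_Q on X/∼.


X/∼ = {[n=p], [o], [q]}; |τ_Q| = 3.

Equivalence classes: [n=p], [o], [q].
Quotient map π: X → X/∼ sends n ↦ [n=p], o ↦ [o], p ↦ [n=p], q ↦ [q].
For each subset V ⊆ X/∼, compute π^{-1}(V) ⊆ X and check whether π^{-1}(V) ∈ τ. V is open in τ_Q iff π^{-1}(V) ∈ τ.
  V = {}: π^{-1}(V) = ∅ ∈ τ ✓.
  V = {[n=p]}: π^{-1}(V) = {n, p} ∉ τ ✗.
  V = {[o]}: π^{-1}(V) = {o} ∉ τ ✗.
  V = {[n=p], [o]}: π^{-1}(V) = {n, o, p} ∈ τ ✓.
  V = {[q]}: π^{-1}(V) = {q} ∉ τ ✗.
  V = {[n=p], [q]}: π^{-1}(V) = {n, p, q} ∉ τ ✗.
  V = {[o], [q]}: π^{-1}(V) = {o, q} ∉ τ ✗.
  V = {[n=p], [o], [q]}: π^{-1}(V) = {n, o, p, q} ∈ τ ✓.
Open sets in the quotient: τ_Q = {{}, {[n=p], [o]}, {[n=p], [o], [q]}} (3 elements).


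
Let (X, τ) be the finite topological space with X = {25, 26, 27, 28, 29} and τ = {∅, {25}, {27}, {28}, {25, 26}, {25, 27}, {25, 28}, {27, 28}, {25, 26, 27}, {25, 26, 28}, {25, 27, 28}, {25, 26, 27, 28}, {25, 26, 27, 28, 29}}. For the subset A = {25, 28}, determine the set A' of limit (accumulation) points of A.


A' = {26, 29}

For each x ∈ X, list the open sets U ∈ τ with x ∈ U, then check whether U ∩ (A ∖ {x}) ≠ ∅ for every such U.
  x = 25: open {25} ∋ x has {25} ∩ (A ∖ {25}) = ∅, so x is NOT a limit point.
  x = 26: opens ∋ x are {25, 26}, {25, 26, 27}, {25, 26, 28}, {25, 26, 27, 28}, {25, 26, 27, 28, 29}; each meets A ∖ {26}, so x IS a limit point.
  x = 27: open {27} ∋ x has {27} ∩ (A ∖ {27}) = ∅, so x is NOT a limit point.
  x = 28: open {28} ∋ x has {28} ∩ (A ∖ {28}) = ∅, so x is NOT a limit point.
  x = 29: opens ∋ x are {25, 26, 27, 28, 29}; each meets A ∖ {29}, so x IS a limit point.
Collecting: A' = {26, 29}.


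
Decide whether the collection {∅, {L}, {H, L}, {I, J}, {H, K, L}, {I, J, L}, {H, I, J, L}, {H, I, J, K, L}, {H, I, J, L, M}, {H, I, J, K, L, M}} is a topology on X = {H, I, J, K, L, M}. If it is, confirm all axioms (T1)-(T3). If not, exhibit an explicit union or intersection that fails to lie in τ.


τ IS a topology on X.

Axiom (T1): ∅ ∈ τ? Yes; X ∈ τ? Yes.
Axiom (T2/T3): check pairwise unions and intersections of members of τ.
All pairwise intersections and unions checked — each lies in τ. Therefore τ satisfies (T1), (T2), (T3): it IS a topology on X.


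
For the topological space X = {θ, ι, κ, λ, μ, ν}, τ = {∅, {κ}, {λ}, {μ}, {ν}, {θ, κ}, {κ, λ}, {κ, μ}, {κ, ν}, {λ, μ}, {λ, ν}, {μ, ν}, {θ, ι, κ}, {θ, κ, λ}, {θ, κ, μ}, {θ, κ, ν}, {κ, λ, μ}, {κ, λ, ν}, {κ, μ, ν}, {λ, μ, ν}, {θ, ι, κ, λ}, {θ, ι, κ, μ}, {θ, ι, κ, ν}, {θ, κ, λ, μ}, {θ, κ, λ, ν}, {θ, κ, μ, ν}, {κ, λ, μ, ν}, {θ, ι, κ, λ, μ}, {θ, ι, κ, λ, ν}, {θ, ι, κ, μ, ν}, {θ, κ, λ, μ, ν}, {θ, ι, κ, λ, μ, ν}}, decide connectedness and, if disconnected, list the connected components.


(X, τ) is disconnected; components = [{λ}, {μ}, {ν}, {θ, ι, κ}].

Find clopen sets (U ∈ τ with X ∖ U ∈ τ):
  U = ∅, X ∖ U = {θ, ι, κ, λ, μ, ν} — both open, so U is clopen.
  U = {λ}, X ∖ U = {θ, ι, κ, μ, ν} — both open, so U is clopen.
  U = {μ}, X ∖ U = {θ, ι, κ, λ, ν} — both open, so U is clopen.
  U = {ν}, X ∖ U = {θ, ι, κ, λ, μ} — both open, so U is clopen.
  U = {λ, μ}, X ∖ U = {θ, ι, κ, ν} — both open, so U is clopen.
  U = {λ, ν}, X ∖ U = {θ, ι, κ, μ} — both open, so U is clopen.
  U = {μ, ν}, X ∖ U = {θ, ι, κ, λ} — both open, so U is clopen.
  U = {θ, ι, κ}, X ∖ U = {λ, μ, ν} — both open, so U is clopen.
  U = {λ, μ, ν}, X ∖ U = {θ, ι, κ} — both open, so U is clopen.
  U = {θ, ι, κ, λ}, X ∖ U = {μ, ν} — both open, so U is clopen.
  U = {θ, ι, κ, μ}, X ∖ U = {λ, ν} — both open, so U is clopen.
  U = {θ, ι, κ, ν}, X ∖ U = {λ, μ} — both open, so U is clopen.
  U = {θ, ι, κ, λ, μ}, X ∖ U = {ν} — both open, so U is clopen.
  U = {θ, ι, κ, λ, ν}, X ∖ U = {μ} — both open, so U is clopen.
  U = {θ, ι, κ, μ, ν}, X ∖ U = {λ} — both open, so U is clopen.
  U = {θ, ι, κ, λ, μ, ν}, X ∖ U = ∅ — both open, so U is clopen.
Nontrivial clopen(s) exist: e.g. {θ, ι, κ, μ, ν}. So (X, τ) is disconnected.
Compute connected components by grouping points that agree on all clopens:
  component: {λ}
  component: {μ}
  component: {ν}
  component: {θ, ι, κ}


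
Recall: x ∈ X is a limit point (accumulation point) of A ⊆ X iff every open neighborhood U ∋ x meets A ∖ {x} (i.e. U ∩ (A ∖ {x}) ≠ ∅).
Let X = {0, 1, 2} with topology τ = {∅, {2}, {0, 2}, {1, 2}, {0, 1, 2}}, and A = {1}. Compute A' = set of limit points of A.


A' = ∅

For each x ∈ X, list the open sets U ∈ τ with x ∈ U, then check whether U ∩ (A ∖ {x}) ≠ ∅ for every such U.
  x = 0: open {0, 2} ∋ x has {0, 2} ∩ (A ∖ {0}) = ∅, so x is NOT a limit point.
  x = 1: open {1, 2} ∋ x has {1, 2} ∩ (A ∖ {1}) = ∅, so x is NOT a limit point.
  x = 2: open {2} ∋ x has {2} ∩ (A ∖ {2}) = ∅, so x is NOT a limit point.
Collecting: A' = ∅.


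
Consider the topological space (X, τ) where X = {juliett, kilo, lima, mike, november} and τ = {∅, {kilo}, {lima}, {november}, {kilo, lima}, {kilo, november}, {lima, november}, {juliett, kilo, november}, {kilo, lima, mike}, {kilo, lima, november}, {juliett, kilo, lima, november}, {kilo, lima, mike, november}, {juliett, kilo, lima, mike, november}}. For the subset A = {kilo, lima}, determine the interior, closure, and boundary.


int(A) = {kilo, lima}, cl(A) = {juliett, kilo, lima, mike}, ∂A = {juliett, mike}.

Closed sets in (X, τ) are complements of opens:
  closed(X, τ) = {∅, {juliett}, {mike}, {juliett, mike}, {juliett, november}, {lima, mike}, {juliett, kilo, mike}, {juliett, lima, mike}, {juliett, mike, november}, {juliett, kilo, lima, mike}, {juliett, kilo, mike, november}, {juliett, lima, mike, november}, {juliett, kilo, lima, mike, november}}.
int(A) = ⋃ {U ∈ τ : U ⊆ A}. Opens contained in A: ∅, {kilo}, {lima}, {kilo, lima}.
Taking the union of these: int(A) = {kilo, lima}.
cl(A) = ⋂ {C closed : A ⊆ C}. Closed sets containing A: {juliett, kilo, lima, mike}, {juliett, kilo, lima, mike, november}.
Intersecting these: cl(A) = {juliett, kilo, lima, mike}.
∂A = cl(A) ∖ int(A) = {juliett, kilo, lima, mike} ∖ {kilo, lima} = {juliett, mike}.


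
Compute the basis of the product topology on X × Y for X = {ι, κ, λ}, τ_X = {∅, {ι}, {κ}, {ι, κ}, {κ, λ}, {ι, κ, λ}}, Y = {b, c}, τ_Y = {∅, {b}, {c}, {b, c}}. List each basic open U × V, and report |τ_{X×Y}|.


Basis B = {∅ × ∅, {ι} × {b}, {ι} × {c}, {κ} × {b}, {κ} × {c}, {ι} × {b, c}, {ι, κ} × {b}, {ι, κ} × {c}, {κ} × {b, c}, {κ, λ} × {b}, {κ, λ} × {c}, {ι, κ, λ} × {b}, {ι, κ, λ} × {c}, {ι, κ} × {b, c}, {κ, λ} × {b, c}, {ι, κ, λ} × {b, c}}; |τ_{X×Y}| = 36.

Enumerate products U × V with U ∈ τ_X, V ∈ τ_Y (deduplicated):
  ∅ × ∅ = {} (∅)
  {ι} × {b} = {(ι,b)}
  {ι} × {c} = {(ι,c)}
  {κ} × {b} = {(κ,b)}
  {κ} × {c} = {(κ,c)}
  {ι} × {b, c} = {(ι,b), (ι,c)}
  {ι, κ} × {b} = {(ι,b), (κ,b)}
  {ι, κ} × {c} = {(ι,c), (κ,c)}
  {κ} × {b, c} = {(κ,b), (κ,c)}
  {κ, λ} × {b} = {(κ,b), (λ,b)}
  {κ, λ} × {c} = {(κ,c), (λ,c)}
  {ι, κ, λ} × {b} = {(ι,b), (κ,b), (λ,b)}
  {ι, κ, λ} × {c} = {(ι,c), (κ,c), (λ,c)}
  {ι, κ} × {b, c} = {(ι,b), (ι,c), (κ,b), (κ,c)}
  {κ, λ} × {b, c} = {(κ,b), (κ,c), (λ,b), (λ,c)}
  {ι, κ, λ} × {b, c} = {(ι,b), (ι,c), (κ,b), (κ,c), (λ,b), (λ,c)}
These 16 distinct sets form the basis B.
Close under arbitrary unions to get τ_{X×Y}; counting gives |τ_{X×Y}| = 36.


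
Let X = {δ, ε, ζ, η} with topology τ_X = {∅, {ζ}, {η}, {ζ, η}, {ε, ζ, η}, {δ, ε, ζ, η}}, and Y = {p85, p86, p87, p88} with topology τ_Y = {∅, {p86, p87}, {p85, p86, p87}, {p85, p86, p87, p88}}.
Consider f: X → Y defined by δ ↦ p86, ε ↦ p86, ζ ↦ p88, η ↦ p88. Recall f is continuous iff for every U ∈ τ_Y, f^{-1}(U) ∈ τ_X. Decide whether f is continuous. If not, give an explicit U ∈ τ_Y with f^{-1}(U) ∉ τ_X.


f is NOT continuous.

Compute f^{-1}(U) for each U ∈ τ_Y:
  U = ∅: f^{-1}(U) = ∅ ∈ τ_X ✓.
  U = {p86, p87}: f^{-1}(U) = {δ, ε} ∉ τ_X ✗.
  U = {p85, p86, p87}: f^{-1}(U) = {δ, ε} ∉ τ_X ✗.
  U = {p85, p86, p87, p88}: f^{-1}(U) = {δ, ε, ζ, η} ∈ τ_X ✓.
Found U = {p86, p87} with f^{-1}(U) = {δ, ε} not in τ_X. Therefore f is NOT continuous.


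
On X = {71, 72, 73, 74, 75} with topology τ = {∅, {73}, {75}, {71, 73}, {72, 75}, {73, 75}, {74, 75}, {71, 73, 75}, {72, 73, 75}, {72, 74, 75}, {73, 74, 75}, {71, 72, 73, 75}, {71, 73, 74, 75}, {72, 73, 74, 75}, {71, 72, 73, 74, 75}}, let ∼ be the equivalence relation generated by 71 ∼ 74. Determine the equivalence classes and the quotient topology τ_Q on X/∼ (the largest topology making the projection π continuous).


X/∼ = {[71=74], [72], [73], [75]}; |τ_Q| = 8.

Equivalence classes: [71=74], [72], [73], [75].
Quotient map π: X → X/∼ sends 71 ↦ [71=74], 72 ↦ [72], 73 ↦ [73], 74 ↦ [71=74], 75 ↦ [75].
For each subset V ⊆ X/∼, compute π^{-1}(V) ⊆ X and check whether π^{-1}(V) ∈ τ. V is open in τ_Q iff π^{-1}(V) ∈ τ.
  V = {}: π^{-1}(V) = ∅ ∈ τ ✓.
  V = {[71=74]}: π^{-1}(V) = {71, 74} ∉ τ ✗.
  V = {[72]}: π^{-1}(V) = {72} ∉ τ ✗.
  V = {[71=74], [72]}: π^{-1}(V) = {71, 72, 74} ∉ τ ✗.
  V = {[73]}: π^{-1}(V) = {73} ∈ τ ✓.
  V = {[71=74], [73]}: π^{-1}(V) = {71, 73, 74} ∉ τ ✗.
  V = {[72], [73]}: π^{-1}(V) = {72, 73} ∉ τ ✗.
  V = {[71=74], [72], [73]}: π^{-1}(V) = {71, 72, 73, 74} ∉ τ ✗.
  V = {[75]}: π^{-1}(V) = {75} ∈ τ ✓.
  V = {[71=74], [75]}: π^{-1}(V) = {71, 74, 75} ∉ τ ✗.
  V = {[72], [75]}: π^{-1}(V) = {72, 75} ∈ τ ✓.
  V = {[71=74], [72], [75]}: π^{-1}(V) = {71, 72, 74, 75} ∉ τ ✗.
  V = {[73], [75]}: π^{-1}(V) = {73, 75} ∈ τ ✓.
  V = {[71=74], [73], [75]}: π^{-1}(V) = {71, 73, 74, 75} ∈ τ ✓.
  V = {[72], [73], [75]}: π^{-1}(V) = {72, 73, 75} ∈ τ ✓.
  V = {[71=74], [72], [73], [75]}: π^{-1}(V) = {71, 72, 73, 74, 75} ∈ τ ✓.
Open sets in the quotient: τ_Q = {{}, {[73]}, {[75]}, {[72], [75]}, {[73], [75]}, {[71=74], [73], [75]}, {[72], [73], [75]}, {[71=74], [72], [73], [75]}} (8 elements).


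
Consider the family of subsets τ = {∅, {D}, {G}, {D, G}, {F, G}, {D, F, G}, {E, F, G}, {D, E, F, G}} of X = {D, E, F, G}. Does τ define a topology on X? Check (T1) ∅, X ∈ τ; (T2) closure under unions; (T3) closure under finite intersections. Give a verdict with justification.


τ IS a topology on X.

Axiom (T1): ∅ ∈ τ? Yes; X ∈ τ? Yes.
Axiom (T2/T3): check pairwise unions and intersections of members of τ.
All pairwise intersections and unions checked — each lies in τ. Therefore τ satisfies (T1), (T2), (T3): it IS a topology on X.


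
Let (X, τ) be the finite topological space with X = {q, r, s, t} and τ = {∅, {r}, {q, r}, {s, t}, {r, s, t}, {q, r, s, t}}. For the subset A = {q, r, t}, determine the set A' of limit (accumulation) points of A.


A' = {q, s}

For each x ∈ X, list the open sets U ∈ τ with x ∈ U, then check whether U ∩ (A ∖ {x}) ≠ ∅ for every such U.
  x = q: opens ∋ x are {q, r}, {q, r, s, t}; each meets A ∖ {q}, so x IS a limit point.
  x = r: open {r} ∋ x has {r} ∩ (A ∖ {r}) = ∅, so x is NOT a limit point.
  x = s: opens ∋ x are {s, t}, {r, s, t}, {q, r, s, t}; each meets A ∖ {s}, so x IS a limit point.
  x = t: open {s, t} ∋ x has {s, t} ∩ (A ∖ {t}) = ∅, so x is NOT a limit point.
Collecting: A' = {q, s}.


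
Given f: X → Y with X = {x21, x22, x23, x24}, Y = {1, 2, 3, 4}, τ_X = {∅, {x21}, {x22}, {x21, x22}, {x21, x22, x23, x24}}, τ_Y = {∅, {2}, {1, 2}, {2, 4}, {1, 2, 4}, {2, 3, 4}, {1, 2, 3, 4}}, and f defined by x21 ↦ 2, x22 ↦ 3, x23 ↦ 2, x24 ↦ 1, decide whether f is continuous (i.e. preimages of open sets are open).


f is NOT continuous.

Compute f^{-1}(U) for each U ∈ τ_Y:
  U = ∅: f^{-1}(U) = ∅ ∈ τ_X ✓.
  U = {2}: f^{-1}(U) = {x21, x23} ∉ τ_X ✗.
  U = {1, 2}: f^{-1}(U) = {x21, x23, x24} ∉ τ_X ✗.
  U = {2, 4}: f^{-1}(U) = {x21, x23} ∉ τ_X ✗.
  U = {1, 2, 4}: f^{-1}(U) = {x21, x23, x24} ∉ τ_X ✗.
  U = {2, 3, 4}: f^{-1}(U) = {x21, x22, x23} ∉ τ_X ✗.
  U = {1, 2, 3, 4}: f^{-1}(U) = {x21, x22, x23, x24} ∈ τ_X ✓.
Found U = {2} with f^{-1}(U) = {x21, x23} not in τ_X. Therefore f is NOT continuous.
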